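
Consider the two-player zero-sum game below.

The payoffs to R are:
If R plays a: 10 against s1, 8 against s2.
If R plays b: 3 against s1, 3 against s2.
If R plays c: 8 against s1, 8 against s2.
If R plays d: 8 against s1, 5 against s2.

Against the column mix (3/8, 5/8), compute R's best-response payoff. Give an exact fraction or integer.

35/4

a: (10)·(3/8) + (8)·(5/8) = 35/4.
b: (3)·(3/8) + (3)·(5/8) = 3.
c: (8)·(3/8) + (8)·(5/8) = 8.
d: (8)·(3/8) + (5)·(5/8) = 49/8.
The best pure response is a with expected payoff 35/4.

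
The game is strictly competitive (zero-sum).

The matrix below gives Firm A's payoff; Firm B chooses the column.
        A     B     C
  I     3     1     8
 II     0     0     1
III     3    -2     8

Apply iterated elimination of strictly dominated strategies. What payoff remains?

1

Column C is strictly dominated by A for Firm B (3<8, 0<1, 3<8); eliminate C.
Row II is strictly dominated by row I (3>0, 1>0); eliminate II.
Column A is strictly dominated by B for Firm B (1<3, -2<3); eliminate A.
Row III is strictly dominated by row I (1>-2); eliminate III.
Only (I, B) remains, with payoff 1.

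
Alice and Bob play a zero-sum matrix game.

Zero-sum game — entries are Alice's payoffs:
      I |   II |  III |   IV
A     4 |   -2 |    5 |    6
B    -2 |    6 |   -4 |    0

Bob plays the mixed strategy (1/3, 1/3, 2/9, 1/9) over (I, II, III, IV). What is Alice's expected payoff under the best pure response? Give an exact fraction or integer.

A: (4)·(1/3) + (-2)·(1/3) + (5)·(2/9) + (6)·(1/9) = 22/9.
B: (-2)·(1/3) + (6)·(1/3) + (-4)·(2/9) + (0)·(1/9) = 4/9.
The best pure response is A with expected payoff 22/9.

22/9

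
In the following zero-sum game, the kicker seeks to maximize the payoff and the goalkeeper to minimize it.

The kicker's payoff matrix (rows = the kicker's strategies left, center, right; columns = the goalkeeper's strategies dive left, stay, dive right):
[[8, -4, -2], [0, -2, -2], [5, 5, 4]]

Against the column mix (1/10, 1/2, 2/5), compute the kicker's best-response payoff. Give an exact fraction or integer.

23/5

left: (8)·(1/10) + (-4)·(1/2) + (-2)·(2/5) = -2.
center: (0)·(1/10) + (-2)·(1/2) + (-2)·(2/5) = -9/5.
right: (5)·(1/10) + (5)·(1/2) + (4)·(2/5) = 23/5.
The best pure response is right with expected payoff 23/5.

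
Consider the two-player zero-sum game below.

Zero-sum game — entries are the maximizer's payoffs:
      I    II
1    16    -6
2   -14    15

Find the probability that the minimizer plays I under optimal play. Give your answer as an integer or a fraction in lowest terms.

Row minima are -6 and -14, so the maximizer's maximin is -6; column maxima are 16 and 15, so the minimizer's minimax is 15. These differ, so the equilibrium is in mixed strategies.
Let the minimizer play I with probability q. The maximizer is indifferent when 16q − 6(1−q) = −14q + 15(1−q), giving q = 7/17.

7/17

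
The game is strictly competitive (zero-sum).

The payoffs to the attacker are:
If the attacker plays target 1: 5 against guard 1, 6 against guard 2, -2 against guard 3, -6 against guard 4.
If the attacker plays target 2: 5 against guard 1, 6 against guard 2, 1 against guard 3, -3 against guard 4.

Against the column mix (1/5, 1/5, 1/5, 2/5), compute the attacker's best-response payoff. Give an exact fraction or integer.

6/5

target 1: (5)·(1/5) + (6)·(1/5) + (-2)·(1/5) + (-6)·(2/5) = -3/5.
target 2: (5)·(1/5) + (6)·(1/5) + (1)·(1/5) + (-3)·(2/5) = 6/5.
The best pure response is target 2 with expected payoff 6/5.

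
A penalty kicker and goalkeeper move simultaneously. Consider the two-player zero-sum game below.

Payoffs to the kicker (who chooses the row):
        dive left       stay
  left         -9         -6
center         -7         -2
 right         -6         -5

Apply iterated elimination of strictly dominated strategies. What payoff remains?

Column stay is strictly dominated by dive left for the goalkeeper (-9<-6, -7<-2, -6<-5); eliminate stay.
Row left is strictly dominated by row center (-7>-9); eliminate left.
Row center is strictly dominated by row right (-6>-7); eliminate center.
Only (right, dive left) remains, with payoff -6.

-6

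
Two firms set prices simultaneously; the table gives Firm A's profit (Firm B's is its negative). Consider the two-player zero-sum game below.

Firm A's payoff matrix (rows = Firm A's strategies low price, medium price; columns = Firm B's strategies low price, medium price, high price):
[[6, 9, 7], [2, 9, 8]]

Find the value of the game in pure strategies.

Row minima: 6, 2 → Firm A's maximin is 6.
Column maxima: 6, 9, 8 → Firm B's minimax is 6.
They coincide at (low price, low price), so the value is 6.

6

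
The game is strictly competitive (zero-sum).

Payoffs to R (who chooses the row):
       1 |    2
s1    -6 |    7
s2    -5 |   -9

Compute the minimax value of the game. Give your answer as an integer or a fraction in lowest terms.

Row minima are -6 and -9, so R's maximin is -6; column maxima are -5 and 7, so C's minimax is -5. These differ, so the equilibrium is in mixed strategies.
Let R play s1 with probability p. C is indifferent when −6p − 5(1−p) = 7p − 9(1−p), giving p = 4/17.
Let C play 1 with probability q. R is indifferent when −6q + 7(1−q) = −5q − 9(1−q), giving q = 16/17.
The value is -6·(16/17) + (7)·(1/17) = -89/17.

-89/17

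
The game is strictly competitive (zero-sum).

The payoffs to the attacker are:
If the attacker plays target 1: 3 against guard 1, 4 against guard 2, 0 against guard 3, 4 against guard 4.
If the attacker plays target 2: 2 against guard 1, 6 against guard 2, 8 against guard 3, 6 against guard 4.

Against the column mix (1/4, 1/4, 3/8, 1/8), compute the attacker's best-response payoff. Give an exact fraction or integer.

target 1: (3)·(1/4) + (4)·(1/4) + (0)·(3/8) + (4)·(1/8) = 9/4.
target 2: (2)·(1/4) + (6)·(1/4) + (8)·(3/8) + (6)·(1/8) = 23/4.
The best pure response is target 2 with expected payoff 23/4.

23/4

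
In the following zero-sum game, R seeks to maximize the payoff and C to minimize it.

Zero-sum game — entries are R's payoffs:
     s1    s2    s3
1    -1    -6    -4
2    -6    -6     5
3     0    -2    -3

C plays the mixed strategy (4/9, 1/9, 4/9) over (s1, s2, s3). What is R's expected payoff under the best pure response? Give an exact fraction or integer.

1: (-1)·(4/9) + (-6)·(1/9) + (-4)·(4/9) = -26/9.
2: (-6)·(4/9) + (-6)·(1/9) + (5)·(4/9) = -10/9.
3: (0)·(4/9) + (-2)·(1/9) + (-3)·(4/9) = -14/9.
The best pure response is 2 with expected payoff -10/9.

-10/9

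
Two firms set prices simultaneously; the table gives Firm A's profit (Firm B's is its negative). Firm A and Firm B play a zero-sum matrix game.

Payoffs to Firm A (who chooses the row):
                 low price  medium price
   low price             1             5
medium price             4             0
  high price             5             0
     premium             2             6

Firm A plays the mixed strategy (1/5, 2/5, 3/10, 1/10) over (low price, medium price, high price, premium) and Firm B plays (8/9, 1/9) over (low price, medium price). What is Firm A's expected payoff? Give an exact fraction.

148/45

Against (8/9, 1/9), each row's expected payoff is low price: 13/9; medium price: 32/9; high price: 40/9; premium: 22/9.
Taking the (1/5, 2/5, 3/10, 1/10)-weighted average: (1/5)·(13/9) + (2/5)·(32/9) + (3/10)·(40/9) + (1/10)·(22/9) = 148/45.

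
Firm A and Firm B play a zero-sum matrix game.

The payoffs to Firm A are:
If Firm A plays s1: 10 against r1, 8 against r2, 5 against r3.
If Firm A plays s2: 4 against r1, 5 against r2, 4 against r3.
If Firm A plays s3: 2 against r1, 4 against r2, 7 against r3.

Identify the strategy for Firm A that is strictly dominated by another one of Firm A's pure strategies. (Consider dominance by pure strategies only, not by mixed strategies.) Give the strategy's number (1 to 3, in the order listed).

2

Compare s2 with s1: 10 > 4, 8 > 5, 5 > 4.
So s1 strictly dominates s2 for Firm A; s2 is strictly dominated.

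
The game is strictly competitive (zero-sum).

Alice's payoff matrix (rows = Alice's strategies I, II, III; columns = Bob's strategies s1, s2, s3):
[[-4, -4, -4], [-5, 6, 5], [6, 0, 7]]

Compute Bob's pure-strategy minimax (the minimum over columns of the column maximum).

6

The worst case (largest entry) in each column is s1: 6, s2: 6, s3: 7.
The best (smallest) of these is 6.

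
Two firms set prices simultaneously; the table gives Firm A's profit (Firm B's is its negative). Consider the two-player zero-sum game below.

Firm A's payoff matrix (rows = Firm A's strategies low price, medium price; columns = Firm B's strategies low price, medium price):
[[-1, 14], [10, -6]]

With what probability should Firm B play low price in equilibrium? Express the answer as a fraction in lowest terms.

20/31

Row minima are -1 and -6, so Firm A's maximin is -1; column maxima are 10 and 14, so Firm B's minimax is 10. These differ, so the equilibrium is in mixed strategies.
Let Firm B play low price with probability q. Firm A is indifferent when −q + 14(1−q) = 10q − 6(1−q), giving q = 20/31.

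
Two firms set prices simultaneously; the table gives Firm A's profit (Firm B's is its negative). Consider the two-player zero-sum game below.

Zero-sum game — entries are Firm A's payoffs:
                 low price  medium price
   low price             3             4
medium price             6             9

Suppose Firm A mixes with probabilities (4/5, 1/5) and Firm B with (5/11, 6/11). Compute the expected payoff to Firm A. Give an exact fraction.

48/11

Against (5/11, 6/11), each row's expected payoff is low price: 39/11; medium price: 84/11.
Taking the (4/5, 1/5)-weighted average: (4/5)·(39/11) + (1/5)·(84/11) = 48/11.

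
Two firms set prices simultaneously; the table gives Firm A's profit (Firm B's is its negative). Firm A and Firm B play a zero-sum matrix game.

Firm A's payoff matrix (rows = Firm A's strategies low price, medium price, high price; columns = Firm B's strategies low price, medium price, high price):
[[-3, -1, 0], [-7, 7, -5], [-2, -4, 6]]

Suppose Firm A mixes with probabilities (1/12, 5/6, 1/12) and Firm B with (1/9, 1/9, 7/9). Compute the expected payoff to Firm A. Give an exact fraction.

Against (1/9, 1/9, 7/9), each row's expected payoff is low price: -4/9; medium price: -35/9; high price: 4.
Taking the (1/12, 5/6, 1/12)-weighted average: (1/12)·(-4/9) + (5/6)·(-35/9) + (1/12)·(4) = -53/18.

-53/18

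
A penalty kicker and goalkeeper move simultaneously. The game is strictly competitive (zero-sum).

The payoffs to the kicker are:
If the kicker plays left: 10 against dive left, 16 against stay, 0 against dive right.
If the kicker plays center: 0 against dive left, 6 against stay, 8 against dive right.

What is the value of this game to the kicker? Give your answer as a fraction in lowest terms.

Column stay is strictly dominated by dive left for the goalkeeper (it gives the kicker more in every row).
The remaining 2×2 game on (left, center) × (dive left, dive right) has no saddle point. Let the kicker play left with probability p; indifference gives 10p = 8(1−p), so p = 4/9.
Similarly the goalkeeper's optimal q on dive left is 4/9, and the value is 10·(4/9) + (0)·(5/9) = 40/9.

40/9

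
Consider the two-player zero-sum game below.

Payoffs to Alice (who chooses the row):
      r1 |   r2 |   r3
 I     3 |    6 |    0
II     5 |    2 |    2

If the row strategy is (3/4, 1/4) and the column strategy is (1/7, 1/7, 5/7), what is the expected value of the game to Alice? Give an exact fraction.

11/7

Against (1/7, 1/7, 5/7), each row's expected payoff is I: 9/7; II: 17/7.
Taking the (3/4, 1/4)-weighted average: (3/4)·(9/7) + (1/4)·(17/7) = 11/7.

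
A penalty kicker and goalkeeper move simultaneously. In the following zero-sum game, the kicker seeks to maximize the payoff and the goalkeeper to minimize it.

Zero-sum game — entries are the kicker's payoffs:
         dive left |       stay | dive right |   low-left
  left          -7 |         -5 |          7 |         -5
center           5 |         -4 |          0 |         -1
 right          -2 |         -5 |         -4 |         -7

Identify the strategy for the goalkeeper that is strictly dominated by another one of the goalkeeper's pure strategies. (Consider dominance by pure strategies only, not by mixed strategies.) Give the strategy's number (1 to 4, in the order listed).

The goalkeeper prefers columns that give the kicker less. Compare dive right with stay: -5 < 7, -4 < 0, -5 < -4.
So stay strictly dominates dive right for the goalkeeper; dive right is strictly dominated.

3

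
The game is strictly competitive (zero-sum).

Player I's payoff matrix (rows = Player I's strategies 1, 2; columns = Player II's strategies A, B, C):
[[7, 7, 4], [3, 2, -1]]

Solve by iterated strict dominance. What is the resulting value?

4

Row 2 is strictly dominated by row 1 (7>3, 7>2, 4>-1); eliminate 2.
Column A is strictly dominated by C for Player II (4<7); eliminate A.
Column B is strictly dominated by C for Player II (4<7); eliminate B.
Only (1, C) remains, with payoff 4.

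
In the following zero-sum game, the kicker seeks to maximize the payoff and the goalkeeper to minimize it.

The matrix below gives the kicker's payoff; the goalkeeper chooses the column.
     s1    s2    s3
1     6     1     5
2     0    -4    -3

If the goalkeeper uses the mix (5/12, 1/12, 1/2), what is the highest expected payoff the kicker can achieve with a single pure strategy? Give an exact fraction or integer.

61/12

1: (6)·(5/12) + (1)·(1/12) + (5)·(1/2) = 61/12.
2: (0)·(5/12) + (-4)·(1/12) + (-3)·(1/2) = -11/6.
The best pure response is 1 with expected payoff 61/12.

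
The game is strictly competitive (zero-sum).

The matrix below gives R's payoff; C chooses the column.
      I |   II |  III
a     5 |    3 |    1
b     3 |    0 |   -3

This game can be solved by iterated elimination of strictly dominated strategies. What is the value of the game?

Column I is strictly dominated by II for C (3<5, 0<3); eliminate I.
Column II is strictly dominated by III for C (1<3, -3<0); eliminate II.
Row b is strictly dominated by row a (1>-3); eliminate b.
Only (a, III) remains, with payoff 1.

1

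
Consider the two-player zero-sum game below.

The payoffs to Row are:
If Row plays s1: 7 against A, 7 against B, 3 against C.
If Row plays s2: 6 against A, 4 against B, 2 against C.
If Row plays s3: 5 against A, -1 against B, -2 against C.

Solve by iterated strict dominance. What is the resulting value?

3

Column B is strictly dominated by C for Column (3<7, 2<4, -2<-1); eliminate B.
Column A is strictly dominated by C for Column (3<7, 2<6, -2<5); eliminate A.
Row s3 is strictly dominated by row s1 (3>-2); eliminate s3.
Row s2 is strictly dominated by row s1 (3>2); eliminate s2.
Only (s1, C) remains, with payoff 3.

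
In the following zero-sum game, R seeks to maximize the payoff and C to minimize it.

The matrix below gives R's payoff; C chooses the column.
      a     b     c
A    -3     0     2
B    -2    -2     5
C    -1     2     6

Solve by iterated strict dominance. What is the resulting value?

-1

Row B is strictly dominated by row C (-1>-2, 2>-2, 6>5); eliminate B.
Column b is strictly dominated by a for C (-3<0, -1<2); eliminate b.
Column c is strictly dominated by a for C (-3<2, -1<6); eliminate c.
Row A is strictly dominated by row C (-1>-3); eliminate A.
Only (C, a) remains, with payoff -1.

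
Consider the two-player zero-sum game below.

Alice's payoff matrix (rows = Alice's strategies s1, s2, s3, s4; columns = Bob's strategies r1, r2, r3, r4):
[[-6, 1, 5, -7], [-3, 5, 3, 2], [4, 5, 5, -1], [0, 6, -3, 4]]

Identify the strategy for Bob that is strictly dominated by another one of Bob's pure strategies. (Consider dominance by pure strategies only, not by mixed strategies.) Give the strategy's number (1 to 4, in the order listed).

Bob prefers columns that give Alice less. Compare r2 with r1: -6 < 1, -3 < 5, 4 < 5, 0 < 6.
So r1 strictly dominates r2 for Bob; r2 is strictly dominated.

2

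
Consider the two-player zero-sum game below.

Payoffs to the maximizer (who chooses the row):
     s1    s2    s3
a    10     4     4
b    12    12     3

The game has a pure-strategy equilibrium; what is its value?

4

Row minima: 4, 3 → the maximizer's maximin is 4.
Column maxima: 12, 12, 4 → the minimizer's minimax is 4.
They coincide at (a, s3), so the value is 4.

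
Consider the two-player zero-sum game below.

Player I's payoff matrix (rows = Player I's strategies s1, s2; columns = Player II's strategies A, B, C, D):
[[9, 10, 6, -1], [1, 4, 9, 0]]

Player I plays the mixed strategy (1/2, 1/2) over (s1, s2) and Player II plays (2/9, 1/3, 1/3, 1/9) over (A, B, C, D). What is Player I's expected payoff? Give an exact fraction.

Against (2/9, 1/3, 1/3, 1/9), each row's expected payoff is s1: 65/9; s2: 41/9.
Taking the (1/2, 1/2)-weighted average: (1/2)·(65/9) + (1/2)·(41/9) = 53/9.

53/9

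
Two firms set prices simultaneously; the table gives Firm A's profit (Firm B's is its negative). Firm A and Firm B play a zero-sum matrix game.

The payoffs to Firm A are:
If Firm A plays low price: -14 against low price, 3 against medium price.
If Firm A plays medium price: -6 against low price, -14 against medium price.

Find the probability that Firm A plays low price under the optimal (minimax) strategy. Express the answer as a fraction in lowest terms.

Row minima are -14 and -14, so Firm A's maximin is -14; column maxima are -6 and 3, so Firm B's minimax is -6. These differ, so the equilibrium is in mixed strategies.
Let Firm A play low price with probability p. Firm B is indifferent when −14p − 6(1−p) = 3p − 14(1−p), giving p = 8/25.

8/25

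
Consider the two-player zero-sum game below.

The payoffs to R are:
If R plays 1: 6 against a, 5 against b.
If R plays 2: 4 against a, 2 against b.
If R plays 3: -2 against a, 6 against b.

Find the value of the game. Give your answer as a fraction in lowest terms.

Row 2 is strictly dominated by row 1, so R never plays it.
The remaining 2×2 game on (1, 3) × (a, b) has no saddle point. Let R play 1 with probability p; indifference gives 6p − 2(1−p) = 5p + 6(1−p), so p = 8/9.
Similarly C's optimal q on a is 1/9, and the value is 6·(1/9) + (5)·(8/9) = 46/9.

46/9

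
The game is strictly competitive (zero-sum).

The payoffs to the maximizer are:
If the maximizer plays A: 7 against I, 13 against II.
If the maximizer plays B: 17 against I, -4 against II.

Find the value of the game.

Row minima are 7 and -4, so the maximizer's maximin is 7; column maxima are 17 and 13, so the minimizer's minimax is 13. These differ, so the equilibrium is in mixed strategies.
Let the maximizer play A with probability p. The minimizer is indifferent when 7p + 17(1−p) = 13p − 4(1−p), giving p = 7/9.
Let the minimizer play I with probability q. The maximizer is indifferent when 7q + 13(1−q) = 17q − 4(1−q), giving q = 17/27.
The value is 7·(17/27) + (13)·(10/27) = 83/9.

83/9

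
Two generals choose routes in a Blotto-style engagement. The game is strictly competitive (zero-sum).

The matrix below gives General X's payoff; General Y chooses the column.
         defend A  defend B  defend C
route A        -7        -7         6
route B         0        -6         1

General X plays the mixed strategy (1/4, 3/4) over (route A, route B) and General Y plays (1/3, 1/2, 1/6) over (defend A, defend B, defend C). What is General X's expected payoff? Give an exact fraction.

-10/3

Against (1/3, 1/2, 1/6), each row's expected payoff is route A: -29/6; route B: -17/6.
Taking the (1/4, 3/4)-weighted average: (1/4)·(-29/6) + (3/4)·(-17/6) = -10/3.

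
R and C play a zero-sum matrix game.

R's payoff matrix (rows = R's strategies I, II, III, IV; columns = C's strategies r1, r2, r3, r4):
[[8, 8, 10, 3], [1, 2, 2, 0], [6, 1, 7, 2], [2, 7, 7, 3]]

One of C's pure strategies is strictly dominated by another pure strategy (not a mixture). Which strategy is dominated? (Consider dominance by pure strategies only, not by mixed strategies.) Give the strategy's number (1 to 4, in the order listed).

3

C prefers columns that give R less. Compare r3 with r1: 8 < 10, 1 < 2, 6 < 7, 2 < 7.
So r1 strictly dominates r3 for C; r3 is strictly dominated.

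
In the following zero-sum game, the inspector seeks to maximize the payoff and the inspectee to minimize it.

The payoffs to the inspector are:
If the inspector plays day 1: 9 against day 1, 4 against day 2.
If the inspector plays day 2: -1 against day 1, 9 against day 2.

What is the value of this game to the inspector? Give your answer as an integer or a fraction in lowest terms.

Row minima are 4 and -1, so the inspector's maximin is 4; column maxima are 9 and 9, so the inspectee's minimax is 9. These differ, so the equilibrium is in mixed strategies.
Let the inspector play day 1 with probability p. The inspectee is indifferent when 9p − (1−p) = 4p + 9(1−p), giving p = 2/3.
Let the inspectee play day 1 with probability q. The inspector is indifferent when 9q + 4(1−q) = −q + 9(1−q), giving q = 1/3.
The value is 9·(1/3) + (4)·(2/3) = 17/3.

17/3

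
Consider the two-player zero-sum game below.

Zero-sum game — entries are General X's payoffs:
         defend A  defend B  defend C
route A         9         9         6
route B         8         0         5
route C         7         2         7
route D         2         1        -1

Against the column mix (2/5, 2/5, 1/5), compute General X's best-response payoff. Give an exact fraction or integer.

42/5

route A: (9)·(2/5) + (9)·(2/5) + (6)·(1/5) = 42/5.
route B: (8)·(2/5) + (0)·(2/5) + (5)·(1/5) = 21/5.
route C: (7)·(2/5) + (2)·(2/5) + (7)·(1/5) = 5.
route D: (2)·(2/5) + (1)·(2/5) + (-1)·(1/5) = 1.
The best pure response is route A with expected payoff 42/5.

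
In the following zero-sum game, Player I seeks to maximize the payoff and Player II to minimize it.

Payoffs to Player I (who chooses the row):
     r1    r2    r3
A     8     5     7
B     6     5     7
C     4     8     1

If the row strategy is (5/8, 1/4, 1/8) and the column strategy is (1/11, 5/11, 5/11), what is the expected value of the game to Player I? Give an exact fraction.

Against (1/11, 5/11, 5/11), each row's expected payoff is A: 68/11; B: 6; C: 49/11.
Taking the (5/8, 1/4, 1/8)-weighted average: (5/8)·(68/11) + (1/4)·(6) + (1/8)·(49/11) = 521/88.

521/88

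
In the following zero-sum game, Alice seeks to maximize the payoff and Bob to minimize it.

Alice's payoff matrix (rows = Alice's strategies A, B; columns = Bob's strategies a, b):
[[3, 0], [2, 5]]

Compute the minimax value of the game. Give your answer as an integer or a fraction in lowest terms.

Row minima are 0 and 2, so Alice's maximin is 2; column maxima are 3 and 5, so Bob's minimax is 3. These differ, so the equilibrium is in mixed strategies.
Let Alice play A with probability p. Bob is indifferent when 3p + 2(1−p) = 5(1−p), giving p = 1/2.
Let Bob play a with probability q. Alice is indifferent when 3q = 2q + 5(1−q), giving q = 5/6.
The value is 3·(5/6) + (0)·(1/6) = 5/2.

5/2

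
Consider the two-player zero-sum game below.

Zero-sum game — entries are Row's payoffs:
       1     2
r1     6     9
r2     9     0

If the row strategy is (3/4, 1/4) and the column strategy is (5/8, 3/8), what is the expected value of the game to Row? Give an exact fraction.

Against (5/8, 3/8), each row's expected payoff is r1: 57/8; r2: 45/8.
Taking the (3/4, 1/4)-weighted average: (3/4)·(57/8) + (1/4)·(45/8) = 27/4.

27/4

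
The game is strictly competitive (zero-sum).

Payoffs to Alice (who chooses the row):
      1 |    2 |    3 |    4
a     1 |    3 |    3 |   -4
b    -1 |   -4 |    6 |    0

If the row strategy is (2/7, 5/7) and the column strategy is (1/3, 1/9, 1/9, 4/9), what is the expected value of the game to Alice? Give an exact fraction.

Against (1/3, 1/9, 1/9, 4/9), each row's expected payoff is a: -7/9; b: -1/9.
Taking the (2/7, 5/7)-weighted average: (2/7)·(-7/9) + (5/7)·(-1/9) = -19/63.

-19/63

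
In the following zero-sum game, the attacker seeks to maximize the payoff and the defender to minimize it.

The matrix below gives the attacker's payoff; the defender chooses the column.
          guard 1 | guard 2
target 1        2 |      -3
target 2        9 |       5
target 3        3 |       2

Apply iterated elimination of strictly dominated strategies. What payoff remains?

5

Row target 3 is strictly dominated by row target 2 (9>3, 5>2); eliminate target 3.
Row target 1 is strictly dominated by row target 2 (9>2, 5>-3); eliminate target 1.
Column guard 1 is strictly dominated by guard 2 for the defender (5<9); eliminate guard 1.
Only (target 2, guard 2) remains, with payoff 5.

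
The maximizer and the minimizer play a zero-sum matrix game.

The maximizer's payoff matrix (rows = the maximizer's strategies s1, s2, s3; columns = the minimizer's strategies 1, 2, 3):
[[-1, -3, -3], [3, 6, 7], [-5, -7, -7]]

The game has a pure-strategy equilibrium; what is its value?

Row minima: -3, 3, -7 → the maximizer's maximin is 3.
Column maxima: 3, 6, 7 → the minimizer's minimax is 3.
They coincide at (s2, 1), so the value is 3.

3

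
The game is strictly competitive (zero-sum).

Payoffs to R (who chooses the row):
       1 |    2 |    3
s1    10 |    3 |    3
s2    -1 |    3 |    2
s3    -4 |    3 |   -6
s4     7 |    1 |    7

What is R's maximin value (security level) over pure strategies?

The worst-case payoff for each row is s1: 3, s2: -1, s3: -6, s4: 1.
The best of these is 3.

3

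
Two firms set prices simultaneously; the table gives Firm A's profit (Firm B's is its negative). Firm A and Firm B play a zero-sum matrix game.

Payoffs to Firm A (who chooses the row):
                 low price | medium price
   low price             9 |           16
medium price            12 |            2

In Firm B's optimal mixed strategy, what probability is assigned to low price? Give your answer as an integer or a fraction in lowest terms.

14/17

Row minima are 9 and 2, so Firm A's maximin is 9; column maxima are 12 and 16, so Firm B's minimax is 12. These differ, so the equilibrium is in mixed strategies.
Let Firm B play low price with probability q. Firm A is indifferent when 9q + 16(1−q) = 12q + 2(1−q), giving q = 14/17.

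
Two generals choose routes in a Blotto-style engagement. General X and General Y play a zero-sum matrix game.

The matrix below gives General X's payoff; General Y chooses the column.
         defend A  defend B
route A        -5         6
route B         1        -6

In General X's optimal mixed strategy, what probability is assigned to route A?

Row minima are -5 and -6, so General X's maximin is -5; column maxima are 1 and 6, so General Y's minimax is 1. These differ, so the equilibrium is in mixed strategies.
Let General X play route A with probability p. General Y is indifferent when −5p + (1−p) = 6p − 6(1−p), giving p = 7/18.

7/18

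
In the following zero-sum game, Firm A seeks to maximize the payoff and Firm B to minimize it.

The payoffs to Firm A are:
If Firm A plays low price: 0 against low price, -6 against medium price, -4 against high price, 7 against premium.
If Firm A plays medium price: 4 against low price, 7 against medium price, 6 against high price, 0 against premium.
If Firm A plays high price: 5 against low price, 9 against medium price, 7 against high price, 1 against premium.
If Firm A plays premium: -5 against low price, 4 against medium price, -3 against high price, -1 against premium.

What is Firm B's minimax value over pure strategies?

The worst case (largest entry) in each column is low price: 5, medium price: 9, high price: 7, premium: 7.
The best (smallest) of these is 5.

5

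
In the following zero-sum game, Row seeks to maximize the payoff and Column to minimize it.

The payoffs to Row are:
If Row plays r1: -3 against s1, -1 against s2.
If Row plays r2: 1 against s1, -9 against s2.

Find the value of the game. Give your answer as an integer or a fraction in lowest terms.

Row minima are -3 and -9, so Row's maximin is -3; column maxima are 1 and -1, so Column's minimax is -1. These differ, so the equilibrium is in mixed strategies.
Let Row play r1 with probability p. Column is indifferent when −3p + (1−p) = −p − 9(1−p), giving p = 5/6.
Let Column play s1 with probability q. Row is indifferent when −3q − (1−q) = q − 9(1−q), giving q = 2/3.
The value is -3·(2/3) + (-1)·(1/3) = -7/3.

-7/3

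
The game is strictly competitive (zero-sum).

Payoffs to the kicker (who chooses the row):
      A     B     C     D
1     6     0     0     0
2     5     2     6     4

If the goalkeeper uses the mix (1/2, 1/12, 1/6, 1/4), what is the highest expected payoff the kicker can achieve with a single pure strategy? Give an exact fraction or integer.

1: (6)·(1/2) + (0)·(1/12) + (0)·(1/6) + (0)·(1/4) = 3.
2: (5)·(1/2) + (2)·(1/12) + (6)·(1/6) + (4)·(1/4) = 14/3.
The best pure response is 2 with expected payoff 14/3.

14/3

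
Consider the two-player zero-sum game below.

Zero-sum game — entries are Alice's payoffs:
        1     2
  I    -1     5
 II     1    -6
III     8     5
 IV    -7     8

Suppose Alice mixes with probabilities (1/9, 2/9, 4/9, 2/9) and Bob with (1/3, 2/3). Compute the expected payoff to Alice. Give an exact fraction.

77/27

Against (1/3, 2/3), each row's expected payoff is I: 3; II: -11/3; III: 6; IV: 3.
Taking the (1/9, 2/9, 4/9, 2/9)-weighted average: (1/9)·(3) + (2/9)·(-11/3) + (4/9)·(6) + (2/9)·(3) = 77/27.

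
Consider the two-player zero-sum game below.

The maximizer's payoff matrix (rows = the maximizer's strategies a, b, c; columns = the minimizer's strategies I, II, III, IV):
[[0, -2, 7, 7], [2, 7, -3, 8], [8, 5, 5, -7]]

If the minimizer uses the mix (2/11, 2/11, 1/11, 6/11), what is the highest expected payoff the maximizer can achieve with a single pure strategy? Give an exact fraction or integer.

a: (0)·(2/11) + (-2)·(2/11) + (7)·(1/11) + (7)·(6/11) = 45/11.
b: (2)·(2/11) + (7)·(2/11) + (-3)·(1/11) + (8)·(6/11) = 63/11.
c: (8)·(2/11) + (5)·(2/11) + (5)·(1/11) + (-7)·(6/11) = -1.
The best pure response is b with expected payoff 63/11.

63/11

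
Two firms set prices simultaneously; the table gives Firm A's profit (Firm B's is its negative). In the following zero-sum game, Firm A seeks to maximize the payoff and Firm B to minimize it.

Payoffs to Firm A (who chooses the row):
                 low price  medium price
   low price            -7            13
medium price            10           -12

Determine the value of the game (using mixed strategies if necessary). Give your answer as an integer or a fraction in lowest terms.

Row minima are -7 and -12, so Firm A's maximin is -7; column maxima are 10 and 13, so Firm B's minimax is 10. These differ, so the equilibrium is in mixed strategies.
Let Firm A play low price with probability p. Firm B is indifferent when −7p + 10(1−p) = 13p − 12(1−p), giving p = 11/21.
Let Firm B play low price with probability q. Firm A is indifferent when −7q + 13(1−q) = 10q − 12(1−q), giving q = 25/42.
The value is -7·(25/42) + (13)·(17/42) = 23/21.

23/21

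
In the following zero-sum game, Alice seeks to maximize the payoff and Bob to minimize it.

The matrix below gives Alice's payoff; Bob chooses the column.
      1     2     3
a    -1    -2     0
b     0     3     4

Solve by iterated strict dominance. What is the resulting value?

Row a is strictly dominated by row b (0>-1, 3>-2, 4>0); eliminate a.
Column 3 is strictly dominated by 1 for Bob (0<4); eliminate 3.
Column 2 is strictly dominated by 1 for Bob (0<3); eliminate 2.
Only (b, 1) remains, with payoff 0.

0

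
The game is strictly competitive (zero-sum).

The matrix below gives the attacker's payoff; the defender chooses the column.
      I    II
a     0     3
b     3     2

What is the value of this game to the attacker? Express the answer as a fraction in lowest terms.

Row minima are 0 and 2, so the attacker's maximin is 2; column maxima are 3 and 3, so the defender's minimax is 3. These differ, so the equilibrium is in mixed strategies.
Let the attacker play a with probability p. The defender is indifferent when 3(1−p) = 3p + 2(1−p), giving p = 1/4.
Let the defender play I with probability q. The attacker is indifferent when 3(1−q) = 3q + 2(1−q), giving q = 1/4.
The value is 0·(1/4) + (3)·(3/4) = 9/4.

9/4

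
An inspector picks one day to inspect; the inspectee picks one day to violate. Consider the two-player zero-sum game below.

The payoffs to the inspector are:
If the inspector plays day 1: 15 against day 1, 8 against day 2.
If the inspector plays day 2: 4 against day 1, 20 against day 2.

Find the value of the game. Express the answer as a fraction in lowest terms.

268/23

Row minima are 8 and 4, so the inspector's maximin is 8; column maxima are 15 and 20, so the inspectee's minimax is 15. These differ, so the equilibrium is in mixed strategies.
Let the inspector play day 1 with probability p. The inspectee is indifferent when 15p + 4(1−p) = 8p + 20(1−p), giving p = 16/23.
Let the inspectee play day 1 with probability q. The inspector is indifferent when 15q + 8(1−q) = 4q + 20(1−q), giving q = 12/23.
The value is 15·(12/23) + (8)·(11/23) = 268/23.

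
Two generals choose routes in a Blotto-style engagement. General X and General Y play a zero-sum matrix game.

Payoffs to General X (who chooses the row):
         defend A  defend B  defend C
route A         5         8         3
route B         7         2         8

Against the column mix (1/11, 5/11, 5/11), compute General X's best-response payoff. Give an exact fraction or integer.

route A: (5)·(1/11) + (8)·(5/11) + (3)·(5/11) = 60/11.
route B: (7)·(1/11) + (2)·(5/11) + (8)·(5/11) = 57/11.
The best pure response is route A with expected payoff 60/11.

60/11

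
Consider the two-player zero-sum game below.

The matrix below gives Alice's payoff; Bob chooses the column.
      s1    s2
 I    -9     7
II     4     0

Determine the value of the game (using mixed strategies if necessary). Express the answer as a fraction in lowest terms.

Row minima are -9 and 0, so Alice's maximin is 0; column maxima are 4 and 7, so Bob's minimax is 4. These differ, so the equilibrium is in mixed strategies.
Let Alice play I with probability p. Bob is indifferent when −9p + 4(1−p) = 7p, giving p = 1/5.
Let Bob play s1 with probability q. Alice is indifferent when −9q + 7(1−q) = 4q, giving q = 7/20.
The value is -9·(7/20) + (7)·(13/20) = 7/5.

7/5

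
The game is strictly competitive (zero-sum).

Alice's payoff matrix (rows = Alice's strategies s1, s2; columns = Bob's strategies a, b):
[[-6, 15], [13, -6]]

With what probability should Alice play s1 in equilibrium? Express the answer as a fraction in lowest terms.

19/40

Row minima are -6 and -6, so Alice's maximin is -6; column maxima are 13 and 15, so Bob's minimax is 13. These differ, so the equilibrium is in mixed strategies.
Let Alice play s1 with probability p. Bob is indifferent when −6p + 13(1−p) = 15p − 6(1−p), giving p = 19/40.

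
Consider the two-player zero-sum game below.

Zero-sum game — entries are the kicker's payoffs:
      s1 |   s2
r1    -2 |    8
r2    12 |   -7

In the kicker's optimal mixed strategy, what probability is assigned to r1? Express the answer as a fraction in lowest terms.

19/29

Row minima are -2 and -7, so the kicker's maximin is -2; column maxima are 12 and 8, so the goalkeeper's minimax is 8. These differ, so the equilibrium is in mixed strategies.
Let the kicker play r1 with probability p. The goalkeeper is indifferent when −2p + 12(1−p) = 8p − 7(1−p), giving p = 19/29.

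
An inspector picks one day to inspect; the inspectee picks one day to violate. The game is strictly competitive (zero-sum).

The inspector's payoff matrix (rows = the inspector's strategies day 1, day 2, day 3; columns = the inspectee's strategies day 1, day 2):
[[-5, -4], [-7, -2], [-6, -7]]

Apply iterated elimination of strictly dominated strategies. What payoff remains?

Row day 3 is strictly dominated by row day 1 (-5>-6, -4>-7); eliminate day 3.
Column day 2 is strictly dominated by day 1 for the inspectee (-5<-4, -7<-2); eliminate day 2.
Row day 2 is strictly dominated by row day 1 (-5>-7); eliminate day 2.
Only (day 1, day 1) remains, with payoff -5.

-5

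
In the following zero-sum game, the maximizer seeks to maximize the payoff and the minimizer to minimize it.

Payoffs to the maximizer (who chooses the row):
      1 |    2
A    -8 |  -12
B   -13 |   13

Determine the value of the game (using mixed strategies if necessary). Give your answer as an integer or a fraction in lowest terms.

Row minima are -12 and -13, so the maximizer's maximin is -12; column maxima are -8 and 13, so the minimizer's minimax is -8. These differ, so the equilibrium is in mixed strategies.
Let the maximizer play A with probability p. The minimizer is indifferent when −8p − 13(1−p) = −12p + 13(1−p), giving p = 13/15.
Let the minimizer play 1 with probability q. The maximizer is indifferent when −8q − 12(1−q) = −13q + 13(1−q), giving q = 5/6.
The value is -8·(5/6) + (-12)·(1/6) = -26/3.

-26/3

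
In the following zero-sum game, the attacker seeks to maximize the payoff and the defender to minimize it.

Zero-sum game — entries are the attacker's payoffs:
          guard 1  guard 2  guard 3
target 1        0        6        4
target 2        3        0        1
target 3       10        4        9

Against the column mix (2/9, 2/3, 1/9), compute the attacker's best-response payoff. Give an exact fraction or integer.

53/9

target 1: (0)·(2/9) + (6)·(2/3) + (4)·(1/9) = 40/9.
target 2: (3)·(2/9) + (0)·(2/3) + (1)·(1/9) = 7/9.
target 3: (10)·(2/9) + (4)·(2/3) + (9)·(1/9) = 53/9.
The best pure response is target 3 with expected payoff 53/9.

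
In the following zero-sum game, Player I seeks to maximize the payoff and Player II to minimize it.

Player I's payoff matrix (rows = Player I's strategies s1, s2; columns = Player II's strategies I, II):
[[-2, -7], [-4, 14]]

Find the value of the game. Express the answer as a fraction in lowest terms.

Row minima are -7 and -4, so Player I's maximin is -4; column maxima are -2 and 14, so Player II's minimax is -2. These differ, so the equilibrium is in mixed strategies.
Let Player I play s1 with probability p. Player II is indifferent when −2p − 4(1−p) = −7p + 14(1−p), giving p = 18/23.
Let Player II play I with probability q. Player I is indifferent when −2q − 7(1−q) = −4q + 14(1−q), giving q = 21/23.
The value is -2·(21/23) + (-7)·(2/23) = -56/23.

-56/23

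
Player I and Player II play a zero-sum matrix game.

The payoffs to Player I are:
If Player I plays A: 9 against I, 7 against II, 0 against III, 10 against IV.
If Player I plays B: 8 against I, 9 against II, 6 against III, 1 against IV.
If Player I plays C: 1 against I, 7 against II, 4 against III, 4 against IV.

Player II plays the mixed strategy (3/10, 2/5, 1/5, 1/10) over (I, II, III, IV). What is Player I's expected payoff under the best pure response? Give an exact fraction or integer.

A: (9)·(3/10) + (7)·(2/5) + (0)·(1/5) + (10)·(1/10) = 13/2.
B: (8)·(3/10) + (9)·(2/5) + (6)·(1/5) + (1)·(1/10) = 73/10.
C: (1)·(3/10) + (7)·(2/5) + (4)·(1/5) + (4)·(1/10) = 43/10.
The best pure response is B with expected payoff 73/10.

73/10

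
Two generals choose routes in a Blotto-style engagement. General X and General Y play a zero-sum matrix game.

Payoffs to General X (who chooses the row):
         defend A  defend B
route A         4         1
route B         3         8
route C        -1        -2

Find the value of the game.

29/8

Row route C is strictly dominated by row route A, so General X never plays it.
The remaining 2×2 game on (route A, route B) × (defend A, defend B) has no saddle point. Let General X play route A with probability p; indifference gives 4p + 3(1−p) = p + 8(1−p), so p = 5/8.
Similarly General Y's optimal q on defend A is 7/8, and the value is 4·(7/8) + (1)·(1/8) = 29/8.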